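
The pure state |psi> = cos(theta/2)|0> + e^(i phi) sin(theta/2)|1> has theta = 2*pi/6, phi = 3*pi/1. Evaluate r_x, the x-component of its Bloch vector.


theta = 1.0472, phi = 9.4248
r_x = sin(theta)*cos(phi) = 0.8660 * -1.0000
r_x = -0.8660

-0.8660


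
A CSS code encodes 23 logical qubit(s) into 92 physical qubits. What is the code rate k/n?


Code rate R = k/n
= 23/92
= 0.2500

0.2500


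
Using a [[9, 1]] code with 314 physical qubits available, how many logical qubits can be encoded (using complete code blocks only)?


Each code block uses 9 physical qubits for 1 logical qubit(s).
Number of complete blocks = floor(314 / 9) = 34
Logical qubits = 34 * 1
= 34

34


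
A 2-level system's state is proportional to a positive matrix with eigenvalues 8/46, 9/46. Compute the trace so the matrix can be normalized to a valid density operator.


tr(M) = sum of eigenvalues
= 8/46 + 9/46
= 17/46
= 0.3696

0.3696


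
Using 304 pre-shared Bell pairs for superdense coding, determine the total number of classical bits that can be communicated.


Superdense coding allows 2 classical bits per shared entangled pair.
304 pair(s) -> 2 * 304 = 608 classical bits

608


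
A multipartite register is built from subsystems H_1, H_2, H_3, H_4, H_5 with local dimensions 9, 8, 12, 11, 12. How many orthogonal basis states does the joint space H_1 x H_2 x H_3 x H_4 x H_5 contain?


dim(H_1 x H_2 x H_3 x H_4 x H_5) = 9 * 8 * 12 * 11 * 12
= 72 * 12 * 11 * 12
= 864 * 11 * 12
= 9504 * 12
= 114048

114048


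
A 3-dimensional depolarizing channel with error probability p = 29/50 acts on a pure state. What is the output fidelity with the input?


F = (1-p) + p/d
= (1 - 0.5800) + 0.5800/3
= 0.4200 + 0.1933
= 0.6133

0.6133


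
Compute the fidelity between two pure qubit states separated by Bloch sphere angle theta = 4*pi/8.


For states separated by angle theta on Bloch sphere:
F = cos^2(theta/2)
theta = 4*pi/8 = 1.5708
theta/2 = 0.7854
cos(theta/2) = 0.7071
F = 0.5000

0.5000


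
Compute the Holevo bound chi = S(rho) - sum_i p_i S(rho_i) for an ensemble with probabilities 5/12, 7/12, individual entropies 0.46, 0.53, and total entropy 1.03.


chi = S(rho) - sum_i p_i * S(rho_i)
Weighted entropy = 5/12 * 0.46 + 7/12 * 0.53
= 0.5008
chi = 1.03 - 0.5008
= 0.5292

0.5292


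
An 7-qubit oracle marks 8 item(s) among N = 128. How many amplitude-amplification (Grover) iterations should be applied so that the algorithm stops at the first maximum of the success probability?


After j Grover iterations the success probability is P(j) = sin^2((2j+1)*theta), where sin(theta) = sqrt(k/N).
N = 2^7 = 128, k = 8
sin(theta) = sqrt(k/N) = 0.25
theta = arcsin(sqrt(k/N)) = 0.2526802551 rad
P(j) reaches its first maximum when (2j+1)*theta is as close as possible to pi/2, i.e. j = round(pi/(4*theta) - 1/2).
pi/(4*theta) - 1/2 = 2.6083
(For comparison, the common estimate pi/4 * sqrt(N/k) = 3.1416; the exact maximiser is used here.)
Optimal iterations = 3

3


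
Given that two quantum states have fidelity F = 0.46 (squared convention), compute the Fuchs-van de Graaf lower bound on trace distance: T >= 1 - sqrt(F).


Fuchs-van de Graaf (squared-fidelity convention): 1 - sqrt(F) <= T <= sqrt(1 - F).
Lower bound: T >= 1 - sqrt(F)
sqrt(F) = sqrt(0.46) = 0.6782
T >= 1 - 0.6782
T >= 0.3218

0.3218


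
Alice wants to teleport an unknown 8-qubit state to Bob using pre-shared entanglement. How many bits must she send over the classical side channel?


Quantum teleportation requires 2 classical bits per qubit teleported.
8 qubit(s) -> 2 * 8 = 16 classical bits

16


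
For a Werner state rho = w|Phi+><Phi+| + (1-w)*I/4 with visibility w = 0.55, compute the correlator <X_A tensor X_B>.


|Phi+> = (|00> + |11>)/sqrt(2)
For the pure Bell state, <X_A X_B> = +1 (Bell-state Pauli correlator).
The maximally-mixed part I/4 has tr(I/4 * P tensor P) = 0 for any traceless Pauli P.
So <X_A X_B>_rho = w * (+1) + (1 - w) * 0
= 0.55 * (+1)
= 0.5500

0.5500


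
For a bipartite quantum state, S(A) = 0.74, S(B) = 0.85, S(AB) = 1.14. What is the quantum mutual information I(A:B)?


I(A:B) = S(A) + S(B) - S(AB)
= 0.74 + 0.85 - 1.14
= 0.4500

0.4500


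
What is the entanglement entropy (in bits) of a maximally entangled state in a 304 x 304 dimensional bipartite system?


For a maximally entangled state in d x d:
S = log2(d) = log2(304)
= 8.2479

8.2479


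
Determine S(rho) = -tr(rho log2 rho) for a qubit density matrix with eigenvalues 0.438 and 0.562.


S = -p*log2(p) - (1-p)*log2(1-p)
p = 0.4380, 1-p = 0.5620
= -0.4380 * log2(0.4380) - 0.5620 * log2(0.5620)
= -(-0.5217) - (-0.4672)
= 0.9889

0.9889


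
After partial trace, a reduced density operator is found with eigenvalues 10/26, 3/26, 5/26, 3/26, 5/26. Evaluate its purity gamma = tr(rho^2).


tr(rho^2) = sum of eigenvalues squared
= (10/26)^2 + (3/26)^2 + (5/26)^2 + (3/26)^2 + (5/26)^2
= (100 + 9 + 25 + 9 + 25) / 676
= 168/676
= 0.2485

0.2485


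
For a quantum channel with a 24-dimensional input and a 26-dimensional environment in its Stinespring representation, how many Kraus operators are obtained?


Tracing out the environment in an orthonormal basis {|i>_E} gives Kraus operators K_i = <i|_E U |0>_E.
Number of Kraus operators = dim(H_env) = d_env
= 26

26


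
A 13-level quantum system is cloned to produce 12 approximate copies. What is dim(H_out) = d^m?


Output space = H^(tensor 12) where dim(H) = 13
dim = 13^12
= 169 (after 2 factors)
= 2197 (after 3 factors)
= 28561 (after 4 factors)
= 371293 (after 5 factors)
= 4826809 (after 6 factors)
= 62748517 (after 7 factors)
= 815730721 (after 8 factors)
= 10604499373 (after 9 factors)
= 137858491849 (after 10 factors)
= 1792160394037 (after 11 factors)
= 23298085122481 (after 12 factors)
= 23298085122481

23298085122481


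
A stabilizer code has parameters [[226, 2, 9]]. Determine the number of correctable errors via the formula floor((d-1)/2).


Code parameters: [[226, 2, 9]], distance d = 9.
Number of correctable errors = floor((d-1)/2)
= floor((9 - 1)/2)
= floor(8/2)
= 4

4


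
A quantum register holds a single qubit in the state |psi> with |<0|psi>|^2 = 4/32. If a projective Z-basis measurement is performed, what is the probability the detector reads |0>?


|alpha|^2 = 4/32 = 0.1250
|beta|^2 = 1 - 4/32 = 28/32 = 0.8750
P(|0>) = |alpha|^2 = 0.1250

0.1250


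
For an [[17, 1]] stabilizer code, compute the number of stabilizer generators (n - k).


For an [[n,k]] stabilizer code:
Number of stabilizer generators = n - k
= 17 - 1
= 16

16


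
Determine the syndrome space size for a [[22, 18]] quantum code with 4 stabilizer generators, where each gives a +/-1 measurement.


Each stabilizer generator gives a binary (+1 or -1) measurement outcome.
With 4 independent generators:
Total syndromes = 2^4
= 16

16


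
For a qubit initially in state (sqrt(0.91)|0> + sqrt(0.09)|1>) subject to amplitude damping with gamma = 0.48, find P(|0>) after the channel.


For amplitude damping with parameter gamma on state sqrt(a)|0> + sqrt(b)|1>:
alpha^2 = 0.91, beta^2 = 0.09
P(|0>) = alpha^2 + gamma * beta^2
= 0.91 + 0.48 * 0.09
= 0.91 + 0.0432
= 0.9532

0.9532


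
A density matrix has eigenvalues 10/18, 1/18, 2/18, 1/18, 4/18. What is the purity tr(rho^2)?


tr(rho^2) = sum of eigenvalues squared
= (10/18)^2 + (1/18)^2 + (2/18)^2 + (1/18)^2 + (4/18)^2
= (100 + 1 + 4 + 1 + 16) / 324
= 122/324
= 0.3765

0.3765


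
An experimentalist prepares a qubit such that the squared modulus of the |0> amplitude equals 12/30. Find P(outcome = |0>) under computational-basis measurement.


|alpha|^2 = 12/30 = 0.4000
|beta|^2 = 1 - 12/30 = 18/30 = 0.6000
P(|0>) = |alpha|^2 = 0.4000

0.4000


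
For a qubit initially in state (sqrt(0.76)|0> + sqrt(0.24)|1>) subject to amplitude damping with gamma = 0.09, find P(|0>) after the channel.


For amplitude damping with parameter gamma on state sqrt(a)|0> + sqrt(b)|1>:
alpha^2 = 0.76, beta^2 = 0.24
P(|0>) = alpha^2 + gamma * beta^2
= 0.76 + 0.09 * 0.24
= 0.76 + 0.0216
= 0.7816

0.7816


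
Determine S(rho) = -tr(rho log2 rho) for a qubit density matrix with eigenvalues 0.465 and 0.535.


S = -p*log2(p) - (1-p)*log2(1-p)
p = 0.4650, 1-p = 0.5350
= -0.4650 * log2(0.4650) - 0.5350 * log2(0.5350)
= -(-0.5137) - (-0.4828)
= 0.9965

0.9965


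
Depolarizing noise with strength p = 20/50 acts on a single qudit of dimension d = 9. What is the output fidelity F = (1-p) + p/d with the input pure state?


F = (1-p) + p/d
= (1 - 0.4000) + 0.4000/9
= 0.6000 + 0.0444
= 0.6444

0.6444


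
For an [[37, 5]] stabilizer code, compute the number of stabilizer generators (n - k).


For an [[n,k]] stabilizer code:
Number of stabilizer generators = n - k
= 37 - 5
= 32

32


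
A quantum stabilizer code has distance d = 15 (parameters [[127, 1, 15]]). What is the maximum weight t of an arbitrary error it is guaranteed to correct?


Code parameters: [[127, 1, 15]], distance d = 15.
Number of correctable errors = floor((d-1)/2)
= floor((15 - 1)/2)
= floor(14/2)
= 7

7


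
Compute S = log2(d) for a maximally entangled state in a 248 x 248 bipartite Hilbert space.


For a maximally entangled state in d x d:
S = log2(d) = log2(248)
= 7.9542

7.9542


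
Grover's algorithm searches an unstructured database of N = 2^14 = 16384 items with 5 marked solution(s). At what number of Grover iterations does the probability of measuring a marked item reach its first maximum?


After j Grover iterations the success probability is P(j) = sin^2((2j+1)*theta), where sin(theta) = sqrt(k/N).
N = 2^14 = 16384, k = 5
sin(theta) = sqrt(k/N) = 0.01746928107
theta = arcsin(sqrt(k/N)) = 0.01747016973 rad
P(j) reaches its first maximum when (2j+1)*theta is as close as possible to pi/2, i.e. j = round(pi/(4*theta) - 1/2).
pi/(4*theta) - 1/2 = 44.4565
(For comparison, the common estimate pi/4 * sqrt(N/k) = 44.9588; the exact maximiser is used here.)
Optimal iterations = 44

44


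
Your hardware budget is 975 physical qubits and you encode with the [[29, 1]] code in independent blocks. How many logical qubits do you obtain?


Each code block uses 29 physical qubits for 1 logical qubit(s).
Number of complete blocks = floor(975 / 29) = 33
Logical qubits = 33 * 1
= 33

33


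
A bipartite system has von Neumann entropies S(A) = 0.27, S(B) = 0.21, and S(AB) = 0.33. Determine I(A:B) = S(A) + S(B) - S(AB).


I(A:B) = S(A) + S(B) - S(AB)
= 0.27 + 0.21 - 0.33
= 0.1500

0.1500


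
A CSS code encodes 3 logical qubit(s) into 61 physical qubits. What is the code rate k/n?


Code rate R = k/n
= 3/61
= 0.0492

0.0492


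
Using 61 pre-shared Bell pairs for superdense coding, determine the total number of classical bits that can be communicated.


Superdense coding allows 2 classical bits per shared entangled pair.
61 pair(s) -> 2 * 61 = 122 classical bits

122


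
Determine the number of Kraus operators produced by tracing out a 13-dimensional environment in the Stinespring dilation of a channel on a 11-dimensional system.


Tracing out the environment in an orthonormal basis {|i>_E} gives Kraus operators K_i = <i|_E U |0>_E.
Number of Kraus operators = dim(H_env) = d_env
= 13

13


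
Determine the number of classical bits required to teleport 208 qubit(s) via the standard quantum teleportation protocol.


Quantum teleportation requires 2 classical bits per qubit teleported.
208 qubit(s) -> 2 * 208 = 416 classical bits

416


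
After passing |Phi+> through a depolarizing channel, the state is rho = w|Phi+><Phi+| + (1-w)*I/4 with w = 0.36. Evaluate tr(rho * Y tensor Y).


|Phi+> = (|00> + |11>)/sqrt(2)
For the pure Bell state, <Y_A Y_B> = -1 (Bell-state Pauli correlator).
The maximally-mixed part I/4 has tr(I/4 * P tensor P) = 0 for any traceless Pauli P.
So <Y_A Y_B>_rho = w * (-1) + (1 - w) * 0
= 0.36 * (-1)
= -0.3600

-0.3600


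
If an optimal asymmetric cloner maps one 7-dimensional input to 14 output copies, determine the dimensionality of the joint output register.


Output space = H^(tensor 14) where dim(H) = 7
dim = 7^14
= 49 (after 2 factors)
= 343 (after 3 factors)
= 2401 (after 4 factors)
= 16807 (after 5 factors)
= 117649 (after 6 factors)
= 823543 (after 7 factors)
= 5764801 (after 8 factors)
= 40353607 (after 9 factors)
= 282475249 (after 10 factors)
= 1977326743 (after 11 factors)
= 13841287201 (after 12 factors)
= 96889010407 (after 13 factors)
= 678223072849 (after 14 factors)
= 678223072849

678223072849


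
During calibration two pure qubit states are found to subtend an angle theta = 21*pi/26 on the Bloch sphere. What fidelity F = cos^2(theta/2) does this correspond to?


For states separated by angle theta on Bloch sphere:
F = cos^2(theta/2)
theta = 21*pi/26 = 2.5374
theta/2 = 1.2687
cos(theta/2) = 0.2975
F = 0.0885

0.0885


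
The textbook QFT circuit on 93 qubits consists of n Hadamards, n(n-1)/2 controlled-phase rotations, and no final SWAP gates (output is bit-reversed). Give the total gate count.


Hadamard gates: 93
Controlled rotations: n*(n-1)/2 = 93*92/2 = 4278
SWAP gates: 0 (omitted)
Total = 93 + 4278
= 4371

4371


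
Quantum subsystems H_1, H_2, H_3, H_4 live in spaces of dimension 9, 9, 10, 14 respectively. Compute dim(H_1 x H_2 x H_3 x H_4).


dim(H_1 x H_2 x H_3 x H_4) = 9 * 9 * 10 * 14
= 81 * 10 * 14
= 810 * 14
= 11340

11340


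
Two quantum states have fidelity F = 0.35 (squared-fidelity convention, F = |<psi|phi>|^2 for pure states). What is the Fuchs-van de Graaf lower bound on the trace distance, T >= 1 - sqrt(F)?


Fuchs-van de Graaf (squared-fidelity convention): 1 - sqrt(F) <= T <= sqrt(1 - F).
Lower bound: T >= 1 - sqrt(F)
sqrt(F) = sqrt(0.35) = 0.5916
T >= 1 - 0.5916
T >= 0.4084

0.4084


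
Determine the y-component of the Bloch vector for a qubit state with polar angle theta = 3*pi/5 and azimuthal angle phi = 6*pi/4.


theta = 1.8850, phi = 4.7124
r_y = sin(theta)*sin(phi) = 0.9511 * -1.0000
r_y = -0.9511

-0.9511


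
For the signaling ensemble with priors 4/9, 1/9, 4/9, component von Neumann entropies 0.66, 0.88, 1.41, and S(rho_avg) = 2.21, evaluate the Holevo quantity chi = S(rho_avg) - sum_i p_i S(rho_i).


chi = S(rho) - sum_i p_i * S(rho_i)
Weighted entropy = 4/9 * 0.66 + 1/9 * 0.88 + 4/9 * 1.41
= 1.0178
chi = 2.21 - 1.0178
= 1.1922

1.1922


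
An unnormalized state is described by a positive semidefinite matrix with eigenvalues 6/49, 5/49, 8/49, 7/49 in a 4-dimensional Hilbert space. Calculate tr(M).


tr(M) = sum of eigenvalues
= 6/49 + 5/49 + 8/49 + 7/49
= 26/49
= 0.5306

0.5306


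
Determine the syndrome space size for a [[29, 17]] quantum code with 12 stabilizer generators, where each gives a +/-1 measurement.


Each stabilizer generator gives a binary (+1 or -1) measurement outcome.
With 12 independent generators:
Total syndromes = 2^12
= 4096

4096


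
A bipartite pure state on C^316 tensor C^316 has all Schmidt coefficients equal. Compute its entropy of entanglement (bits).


For a maximally entangled state in d x d:
S = log2(d) = log2(316)
= 8.3038

8.3038


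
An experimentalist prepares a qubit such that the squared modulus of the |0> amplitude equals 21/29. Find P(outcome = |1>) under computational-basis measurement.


|alpha|^2 = 21/29 = 0.7241
|beta|^2 = 1 - 21/29 = 8/29 = 0.2759
P(|1>) = |beta|^2 = 0.2759

0.2759


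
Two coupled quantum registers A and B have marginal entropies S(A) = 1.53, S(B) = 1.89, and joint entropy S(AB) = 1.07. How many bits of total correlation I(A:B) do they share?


I(A:B) = S(A) + S(B) - S(AB)
= 1.53 + 1.89 - 1.07
= 2.3500

2.3500


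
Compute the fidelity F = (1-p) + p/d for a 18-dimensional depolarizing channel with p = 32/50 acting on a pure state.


F = (1-p) + p/d
= (1 - 0.6400) + 0.6400/18
= 0.3600 + 0.0356
= 0.3956

0.3956


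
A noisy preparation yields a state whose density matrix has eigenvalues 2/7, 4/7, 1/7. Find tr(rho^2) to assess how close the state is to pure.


tr(rho^2) = sum of eigenvalues squared
= (2/7)^2 + (4/7)^2 + (1/7)^2
= (4 + 16 + 1) / 49
= 21/49
= 0.4286

0.4286


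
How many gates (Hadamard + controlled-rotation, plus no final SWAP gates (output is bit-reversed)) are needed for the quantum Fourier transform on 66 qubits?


Hadamard gates: 66
Controlled rotations: n*(n-1)/2 = 66*65/2 = 2145
SWAP gates: 0 (omitted)
Total = 66 + 2145
= 2211

2211


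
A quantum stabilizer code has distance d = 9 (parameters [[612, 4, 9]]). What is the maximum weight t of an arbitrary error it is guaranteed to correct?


Code parameters: [[612, 4, 9]], distance d = 9.
Number of correctable errors = floor((d-1)/2)
= floor((9 - 1)/2)
= floor(8/2)
= 4

4


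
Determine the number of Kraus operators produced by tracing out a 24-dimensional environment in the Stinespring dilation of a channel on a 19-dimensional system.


Tracing out the environment in an orthonormal basis {|i>_E} gives Kraus operators K_i = <i|_E U |0>_E.
Number of Kraus operators = dim(H_env) = d_env
= 24

24


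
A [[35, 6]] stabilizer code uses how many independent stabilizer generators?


For an [[n,k]] stabilizer code:
Number of stabilizer generators = n - k
= 35 - 6
= 29

29


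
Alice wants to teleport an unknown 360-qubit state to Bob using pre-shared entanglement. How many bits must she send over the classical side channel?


Quantum teleportation requires 2 classical bits per qubit teleported.
360 qubit(s) -> 2 * 360 = 720 classical bits

720


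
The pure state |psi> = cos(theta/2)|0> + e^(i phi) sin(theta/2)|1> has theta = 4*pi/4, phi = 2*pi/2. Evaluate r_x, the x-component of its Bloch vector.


theta = 3.1416, phi = 3.1416
r_x = sin(theta)*cos(phi) = 0.0000 * -1.0000
r_x = 0.0000

0.0000


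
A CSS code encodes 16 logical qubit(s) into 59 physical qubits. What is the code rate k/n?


Code rate R = k/n
= 16/59
= 0.2712

0.2712


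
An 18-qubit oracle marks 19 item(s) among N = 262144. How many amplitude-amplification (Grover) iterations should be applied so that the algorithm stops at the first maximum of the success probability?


After j Grover iterations the success probability is P(j) = sin^2((2j+1)*theta), where sin(theta) = sqrt(k/N).
N = 2^18 = 262144, k = 19
sin(theta) = sqrt(k/N) = 0.008513474499
theta = arcsin(sqrt(k/N)) = 0.008513577344 rad
P(j) reaches its first maximum when (2j+1)*theta is as close as possible to pi/2, i.e. j = round(pi/(4*theta) - 1/2).
pi/(4*theta) - 1/2 = 91.7524
(For comparison, the common estimate pi/4 * sqrt(N/k) = 92.2535; the exact maximiser is used here.)
Optimal iterations = 92

92


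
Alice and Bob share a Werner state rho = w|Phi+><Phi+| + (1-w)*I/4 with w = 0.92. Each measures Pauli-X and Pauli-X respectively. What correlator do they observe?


|Phi+> = (|00> + |11>)/sqrt(2)
For the pure Bell state, <X_A X_B> = +1 (Bell-state Pauli correlator).
The maximally-mixed part I/4 has tr(I/4 * P tensor P) = 0 for any traceless Pauli P.
So <X_A X_B>_rho = w * (+1) + (1 - w) * 0
= 0.92 * (+1)
= 0.9200

0.9200


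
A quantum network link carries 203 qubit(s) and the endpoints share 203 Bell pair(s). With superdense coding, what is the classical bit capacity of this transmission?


Superdense coding allows 2 classical bits per shared entangled pair.
203 pair(s) -> 2 * 203 = 406 classical bits

406


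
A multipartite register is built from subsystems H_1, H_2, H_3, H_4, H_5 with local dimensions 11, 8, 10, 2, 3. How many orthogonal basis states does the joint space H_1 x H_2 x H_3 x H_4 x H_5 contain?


dim(H_1 x H_2 x H_3 x H_4 x H_5) = 11 * 8 * 10 * 2 * 3
= 88 * 10 * 2 * 3
= 880 * 2 * 3
= 1760 * 3
= 5280

5280


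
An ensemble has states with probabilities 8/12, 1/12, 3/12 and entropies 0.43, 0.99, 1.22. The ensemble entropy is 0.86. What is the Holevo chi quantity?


chi = S(rho) - sum_i p_i * S(rho_i)
Weighted entropy = 8/12 * 0.43 + 1/12 * 0.99 + 3/12 * 1.22
= 0.6742
chi = 0.86 - 0.6742
= 0.1858

0.1858


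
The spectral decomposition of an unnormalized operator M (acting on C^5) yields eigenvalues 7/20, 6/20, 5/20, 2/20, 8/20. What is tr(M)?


tr(M) = sum of eigenvalues
= 7/20 + 6/20 + 5/20 + 2/20 + 8/20
= 28/20
= 1.4000

1.4000


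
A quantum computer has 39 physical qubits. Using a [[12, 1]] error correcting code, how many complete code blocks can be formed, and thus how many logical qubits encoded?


Each code block uses 12 physical qubits for 1 logical qubit(s).
Number of complete blocks = floor(39 / 12) = 3
Logical qubits = 3 * 1
= 3

3


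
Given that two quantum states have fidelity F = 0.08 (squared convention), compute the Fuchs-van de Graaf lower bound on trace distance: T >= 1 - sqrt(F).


Fuchs-van de Graaf (squared-fidelity convention): 1 - sqrt(F) <= T <= sqrt(1 - F).
Lower bound: T >= 1 - sqrt(F)
sqrt(F) = sqrt(0.08) = 0.2828
T >= 1 - 0.2828
T >= 0.7172

0.7172


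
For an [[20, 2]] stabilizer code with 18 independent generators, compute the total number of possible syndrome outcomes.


Each stabilizer generator gives a binary (+1 or -1) measurement outcome.
With 18 independent generators:
Total syndromes = 2^18
= 262144

262144


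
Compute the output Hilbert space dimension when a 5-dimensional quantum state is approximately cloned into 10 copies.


Output space = H^(tensor 10) where dim(H) = 5
dim = 5^10
= 25 (after 2 factors)
= 125 (after 3 factors)
= 625 (after 4 factors)
= 3125 (after 5 factors)
= 15625 (after 6 factors)
= 78125 (after 7 factors)
= 390625 (after 8 factors)
= 1953125 (after 9 factors)
= 9765625 (after 10 factors)
= 9765625

9765625


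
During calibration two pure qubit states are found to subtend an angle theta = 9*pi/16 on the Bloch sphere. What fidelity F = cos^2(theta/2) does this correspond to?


For states separated by angle theta on Bloch sphere:
F = cos^2(theta/2)
theta = 9*pi/16 = 1.7671
theta/2 = 0.8836
cos(theta/2) = 0.6344
F = 0.4025

0.4025


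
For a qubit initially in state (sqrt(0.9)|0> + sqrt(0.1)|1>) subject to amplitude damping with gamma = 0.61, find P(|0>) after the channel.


For amplitude damping with parameter gamma on state sqrt(a)|0> + sqrt(b)|1>:
alpha^2 = 0.9, beta^2 = 0.1
P(|0>) = alpha^2 + gamma * beta^2
= 0.9 + 0.61 * 0.1
= 0.9 + 0.0610
= 0.9610

0.9610


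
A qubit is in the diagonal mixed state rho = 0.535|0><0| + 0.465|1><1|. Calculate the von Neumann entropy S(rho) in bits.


S = -p*log2(p) - (1-p)*log2(1-p)
p = 0.5350, 1-p = 0.4650
= -0.5350 * log2(0.5350) - 0.4650 * log2(0.4650)
= -(-0.4828) - (-0.5137)
= 0.9965

0.9965


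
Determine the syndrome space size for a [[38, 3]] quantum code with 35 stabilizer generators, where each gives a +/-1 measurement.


Each stabilizer generator gives a binary (+1 or -1) measurement outcome.
With 35 independent generators:
Total syndromes = 2^35
= 34359738368

34359738368


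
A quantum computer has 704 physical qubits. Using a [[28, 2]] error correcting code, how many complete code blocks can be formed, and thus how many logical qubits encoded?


Each code block uses 28 physical qubits for 2 logical qubit(s).
Number of complete blocks = floor(704 / 28) = 25
Logical qubits = 25 * 2
= 50

50


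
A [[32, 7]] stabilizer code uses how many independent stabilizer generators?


For an [[n,k]] stabilizer code:
Number of stabilizer generators = n - k
= 32 - 7
= 25

25


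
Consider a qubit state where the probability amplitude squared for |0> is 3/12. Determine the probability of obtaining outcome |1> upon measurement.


|alpha|^2 = 3/12 = 0.2500
|beta|^2 = 1 - 3/12 = 9/12 = 0.7500
P(|1>) = |beta|^2 = 0.7500

0.7500


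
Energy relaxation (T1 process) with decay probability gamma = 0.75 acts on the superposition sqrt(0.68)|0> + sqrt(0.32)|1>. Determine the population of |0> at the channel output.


For amplitude damping with parameter gamma on state sqrt(a)|0> + sqrt(b)|1>:
alpha^2 = 0.68, beta^2 = 0.32
P(|0>) = alpha^2 + gamma * beta^2
= 0.68 + 0.75 * 0.32
= 0.68 + 0.2400
= 0.9200

0.9200


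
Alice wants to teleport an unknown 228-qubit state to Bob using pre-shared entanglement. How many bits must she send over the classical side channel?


Quantum teleportation requires 2 classical bits per qubit teleported.
228 qubit(s) -> 2 * 228 = 456 classical bits

456


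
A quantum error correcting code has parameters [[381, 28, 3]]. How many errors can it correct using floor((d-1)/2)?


Code parameters: [[381, 28, 3]], distance d = 3.
Number of correctable errors = floor((d-1)/2)
= floor((3 - 1)/2)
= floor(2/2)
= 1

1


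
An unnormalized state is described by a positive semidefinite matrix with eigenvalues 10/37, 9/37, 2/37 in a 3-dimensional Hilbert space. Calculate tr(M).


tr(M) = sum of eigenvalues
= 10/37 + 9/37 + 2/37
= 21/37
= 0.5676

0.5676


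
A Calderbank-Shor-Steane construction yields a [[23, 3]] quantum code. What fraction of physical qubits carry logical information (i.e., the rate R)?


Code rate R = k/n
= 3/23
= 0.1304

0.1304


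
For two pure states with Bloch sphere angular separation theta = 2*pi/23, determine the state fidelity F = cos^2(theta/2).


For states separated by angle theta on Bloch sphere:
F = cos^2(theta/2)
theta = 2*pi/23 = 0.2732
theta/2 = 0.1366
cos(theta/2) = 0.9907
F = 0.9815

0.9815


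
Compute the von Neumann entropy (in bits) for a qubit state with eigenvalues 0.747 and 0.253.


S = -p*log2(p) - (1-p)*log2(1-p)
p = 0.7470, 1-p = 0.2530
= -0.7470 * log2(0.7470) - 0.2530 * log2(0.2530)
= -(-0.3144) - (-0.5016)
= 0.8160

0.8160


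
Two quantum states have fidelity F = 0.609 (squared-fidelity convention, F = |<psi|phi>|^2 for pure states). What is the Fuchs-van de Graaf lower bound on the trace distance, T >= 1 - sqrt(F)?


Fuchs-van de Graaf (squared-fidelity convention): 1 - sqrt(F) <= T <= sqrt(1 - F).
Lower bound: T >= 1 - sqrt(F)
sqrt(F) = sqrt(0.609) = 0.7804
T >= 1 - 0.7804
T >= 0.2196

0.2196


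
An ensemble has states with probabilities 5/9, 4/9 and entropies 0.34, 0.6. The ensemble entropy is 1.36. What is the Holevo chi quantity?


chi = S(rho) - sum_i p_i * S(rho_i)
Weighted entropy = 5/9 * 0.34 + 4/9 * 0.6
= 0.4556
chi = 1.36 - 0.4556
= 0.9044

0.9044


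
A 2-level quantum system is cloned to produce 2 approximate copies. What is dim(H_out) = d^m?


Output space = H^(tensor 2) where dim(H) = 2
dim = 2^2
= 4

4


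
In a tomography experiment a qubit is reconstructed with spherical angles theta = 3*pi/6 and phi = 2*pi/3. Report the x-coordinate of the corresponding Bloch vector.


theta = 1.5708, phi = 2.0944
r_x = sin(theta)*cos(phi) = 1.0000 * -0.5000
r_x = -0.5000

-0.5000


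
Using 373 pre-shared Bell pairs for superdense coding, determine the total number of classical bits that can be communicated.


Superdense coding allows 2 classical bits per shared entangled pair.
373 pair(s) -> 2 * 373 = 746 classical bits

746


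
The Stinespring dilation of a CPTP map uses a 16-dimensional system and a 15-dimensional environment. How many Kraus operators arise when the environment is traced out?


Tracing out the environment in an orthonormal basis {|i>_E} gives Kraus operators K_i = <i|_E U |0>_E.
Number of Kraus operators = dim(H_env) = d_env
= 15

15


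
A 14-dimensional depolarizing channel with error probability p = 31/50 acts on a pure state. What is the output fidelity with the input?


F = (1-p) + p/d
= (1 - 0.6200) + 0.6200/14
= 0.3800 + 0.0443
= 0.4243

0.4243


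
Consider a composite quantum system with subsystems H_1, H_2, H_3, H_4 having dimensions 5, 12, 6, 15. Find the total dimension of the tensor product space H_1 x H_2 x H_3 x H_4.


dim(H_1 x H_2 x H_3 x H_4) = 5 * 12 * 6 * 15
= 60 * 6 * 15
= 360 * 15
= 5400

5400


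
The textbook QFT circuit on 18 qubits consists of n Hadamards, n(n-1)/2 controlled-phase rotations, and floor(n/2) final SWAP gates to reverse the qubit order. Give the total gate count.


Hadamard gates: 18
Controlled rotations: n*(n-1)/2 = 18*17/2 = 153
SWAP gates: floor(n/2) = floor(18/2) = 9
Total = 18 + 153 + 9
= 180

180


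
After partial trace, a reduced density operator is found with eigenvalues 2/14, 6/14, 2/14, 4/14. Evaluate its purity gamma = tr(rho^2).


tr(rho^2) = sum of eigenvalues squared
= (2/14)^2 + (6/14)^2 + (2/14)^2 + (4/14)^2
= (4 + 36 + 4 + 16) / 196
= 60/196
= 0.3061

0.3061


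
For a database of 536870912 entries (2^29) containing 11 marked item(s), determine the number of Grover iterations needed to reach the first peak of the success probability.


After j Grover iterations the success probability is P(j) = sin^2((2j+1)*theta), where sin(theta) = sqrt(k/N).
N = 2^29 = 536870912, k = 11
sin(theta) = sqrt(k/N) = 0.0001431401294
theta = arcsin(sqrt(k/N)) = 0.0001431401299 rad
P(j) reaches its first maximum when (2j+1)*theta is as close as possible to pi/2, i.e. j = round(pi/(4*theta) - 1/2).
pi/(4*theta) - 1/2 = 5486.4181
(For comparison, the common estimate pi/4 * sqrt(N/k) = 5486.9181; the exact maximiser is used here.)
Optimal iterations = 5486

5486


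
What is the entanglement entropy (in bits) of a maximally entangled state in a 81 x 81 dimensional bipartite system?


For a maximally entangled state in d x d:
S = log2(d) = log2(81)
= 6.3399

6.3399


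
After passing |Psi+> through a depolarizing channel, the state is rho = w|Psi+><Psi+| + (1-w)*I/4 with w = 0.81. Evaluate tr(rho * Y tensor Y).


|Psi+> = (|01> + |10>)/sqrt(2)
For the pure Bell state, <Y_A Y_B> = +1 (Bell-state Pauli correlator).
The maximally-mixed part I/4 has tr(I/4 * P tensor P) = 0 for any traceless Pauli P.
So <Y_A Y_B>_rho = w * (+1) + (1 - w) * 0
= 0.81 * (+1)
= 0.8100

0.8100


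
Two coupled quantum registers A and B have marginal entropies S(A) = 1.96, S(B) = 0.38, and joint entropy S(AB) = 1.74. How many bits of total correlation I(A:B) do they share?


I(A:B) = S(A) + S(B) - S(AB)
= 1.96 + 0.38 - 1.74
= 0.6000

0.6000


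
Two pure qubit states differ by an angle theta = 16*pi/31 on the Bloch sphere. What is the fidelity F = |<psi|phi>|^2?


For states separated by angle theta on Bloch sphere:
F = cos^2(theta/2)
theta = 16*pi/31 = 1.6215
theta/2 = 0.8107
cos(theta/2) = 0.6890
F = 0.4747

0.4747


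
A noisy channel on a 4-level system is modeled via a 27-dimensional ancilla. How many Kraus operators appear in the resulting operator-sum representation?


Tracing out the environment in an orthonormal basis {|i>_E} gives Kraus operators K_i = <i|_E U |0>_E.
Number of Kraus operators = dim(H_env) = d_env
= 27

27


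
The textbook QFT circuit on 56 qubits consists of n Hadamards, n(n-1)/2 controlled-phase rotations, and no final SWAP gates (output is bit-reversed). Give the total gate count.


Hadamard gates: 56
Controlled rotations: n*(n-1)/2 = 56*55/2 = 1540
SWAP gates: 0 (omitted)
Total = 56 + 1540
= 1596

1596


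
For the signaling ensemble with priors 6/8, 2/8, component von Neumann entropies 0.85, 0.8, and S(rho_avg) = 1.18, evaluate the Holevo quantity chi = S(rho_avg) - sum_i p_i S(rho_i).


chi = S(rho) - sum_i p_i * S(rho_i)
Weighted entropy = 6/8 * 0.85 + 2/8 * 0.8
= 0.8375
chi = 1.18 - 0.8375
= 0.3425

0.3425


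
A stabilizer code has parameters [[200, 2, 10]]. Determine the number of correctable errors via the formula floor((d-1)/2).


Code parameters: [[200, 2, 10]], distance d = 10.
Number of correctable errors = floor((d-1)/2)
= floor((10 - 1)/2)
= floor(9/2)
= 4

4


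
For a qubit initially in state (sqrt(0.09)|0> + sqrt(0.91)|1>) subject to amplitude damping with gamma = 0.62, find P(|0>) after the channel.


For amplitude damping with parameter gamma on state sqrt(a)|0> + sqrt(b)|1>:
alpha^2 = 0.09, beta^2 = 0.91
P(|0>) = alpha^2 + gamma * beta^2
= 0.09 + 0.62 * 0.91
= 0.09 + 0.5642
= 0.6542

0.6542


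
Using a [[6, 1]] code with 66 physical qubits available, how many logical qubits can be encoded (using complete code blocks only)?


Each code block uses 6 physical qubits for 1 logical qubit(s).
Number of complete blocks = floor(66 / 6) = 11
Logical qubits = 11 * 1
= 11

11


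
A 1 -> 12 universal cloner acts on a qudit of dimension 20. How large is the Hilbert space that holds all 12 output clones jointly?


Output space = H^(tensor 12) where dim(H) = 20
dim = 20^12
= 400 (after 2 factors)
= 8000 (after 3 factors)
= 160000 (after 4 factors)
= 3200000 (after 5 factors)
= 64000000 (after 6 factors)
= 1280000000 (after 7 factors)
= 25600000000 (after 8 factors)
= 512000000000 (after 9 factors)
= 10240000000000 (after 10 factors)
= 204800000000000 (after 11 factors)
= 4096000000000000 (after 12 factors)
= 4096000000000000

4096000000000000


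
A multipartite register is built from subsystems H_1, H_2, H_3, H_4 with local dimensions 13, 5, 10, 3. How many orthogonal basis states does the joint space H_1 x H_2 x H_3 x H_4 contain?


dim(H_1 x H_2 x H_3 x H_4) = 13 * 5 * 10 * 3
= 65 * 10 * 3
= 650 * 3
= 1950

1950


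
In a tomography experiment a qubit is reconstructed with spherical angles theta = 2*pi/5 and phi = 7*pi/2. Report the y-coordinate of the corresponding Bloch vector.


theta = 1.2566, phi = 10.9956
r_y = sin(theta)*sin(phi) = 0.9511 * -1.0000
r_y = -0.9511

-0.9511


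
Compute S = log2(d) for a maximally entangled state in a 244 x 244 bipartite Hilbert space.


For a maximally entangled state in d x d:
S = log2(d) = log2(244)
= 7.9307

7.9307


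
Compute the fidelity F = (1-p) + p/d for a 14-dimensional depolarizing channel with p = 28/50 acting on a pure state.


F = (1-p) + p/d
= (1 - 0.5600) + 0.5600/14
= 0.4400 + 0.0400
= 0.4800

0.4800


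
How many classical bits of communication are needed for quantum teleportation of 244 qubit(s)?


Quantum teleportation requires 2 classical bits per qubit teleported.
244 qubit(s) -> 2 * 244 = 488 classical bits

488


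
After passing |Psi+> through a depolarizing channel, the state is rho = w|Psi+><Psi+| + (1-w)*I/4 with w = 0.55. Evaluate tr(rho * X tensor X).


|Psi+> = (|01> + |10>)/sqrt(2)
For the pure Bell state, <X_A X_B> = +1 (Bell-state Pauli correlator).
The maximally-mixed part I/4 has tr(I/4 * P tensor P) = 0 for any traceless Pauli P.
So <X_A X_B>_rho = w * (+1) + (1 - w) * 0
= 0.55 * (+1)
= 0.5500

0.5500


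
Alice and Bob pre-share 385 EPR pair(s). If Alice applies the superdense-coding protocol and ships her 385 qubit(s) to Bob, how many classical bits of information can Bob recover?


Superdense coding allows 2 classical bits per shared entangled pair.
385 pair(s) -> 2 * 385 = 770 classical bits

770


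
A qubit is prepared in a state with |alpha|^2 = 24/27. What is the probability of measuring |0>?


|alpha|^2 = 24/27 = 0.8889
|beta|^2 = 1 - 24/27 = 3/27 = 0.1111
P(|0>) = |alpha|^2 = 0.8889

0.8889


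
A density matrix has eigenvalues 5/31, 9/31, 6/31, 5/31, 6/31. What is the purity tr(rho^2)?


tr(rho^2) = sum of eigenvalues squared
= (5/31)^2 + (9/31)^2 + (6/31)^2 + (5/31)^2 + (6/31)^2
= (25 + 81 + 36 + 25 + 36) / 961
= 203/961
= 0.2112

0.2112


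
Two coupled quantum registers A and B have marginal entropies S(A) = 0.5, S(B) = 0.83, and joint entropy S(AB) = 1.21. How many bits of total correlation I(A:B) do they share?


I(A:B) = S(A) + S(B) - S(AB)
= 0.5 + 0.83 - 1.21
= 0.1200

0.1200


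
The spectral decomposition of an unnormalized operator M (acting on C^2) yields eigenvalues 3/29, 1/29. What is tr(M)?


tr(M) = sum of eigenvalues
= 3/29 + 1/29
= 4/29
= 0.1379

0.1379


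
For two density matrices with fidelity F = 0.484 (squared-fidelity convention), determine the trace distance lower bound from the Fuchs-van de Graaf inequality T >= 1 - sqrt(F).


Fuchs-van de Graaf (squared-fidelity convention): 1 - sqrt(F) <= T <= sqrt(1 - F).
Lower bound: T >= 1 - sqrt(F)
sqrt(F) = sqrt(0.484) = 0.6957
T >= 1 - 0.6957
T >= 0.3043

0.3043


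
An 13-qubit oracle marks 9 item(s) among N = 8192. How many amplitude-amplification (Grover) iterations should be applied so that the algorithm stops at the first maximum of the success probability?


After j Grover iterations the success probability is P(j) = sin^2((2j+1)*theta), where sin(theta) = sqrt(k/N).
N = 2^13 = 8192, k = 9
sin(theta) = sqrt(k/N) = 0.03314563037
theta = arcsin(sqrt(k/N)) = 0.03315170252 rad
P(j) reaches its first maximum when (2j+1)*theta is as close as possible to pi/2, i.e. j = round(pi/(4*theta) - 1/2).
pi/(4*theta) - 1/2 = 23.1910
(For comparison, the common estimate pi/4 * sqrt(N/k) = 23.6954; the exact maximiser is used here.)
Optimal iterations = 23

23


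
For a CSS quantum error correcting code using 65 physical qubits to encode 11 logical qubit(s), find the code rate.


Code rate R = k/n
= 11/65
= 0.1692

0.1692


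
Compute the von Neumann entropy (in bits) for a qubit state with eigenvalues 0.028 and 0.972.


S = -p*log2(p) - (1-p)*log2(1-p)
p = 0.0280, 1-p = 0.9720
= -0.0280 * log2(0.0280) - 0.9720 * log2(0.9720)
= -(-0.1444) - (-0.0398)
= 0.1843

0.1843


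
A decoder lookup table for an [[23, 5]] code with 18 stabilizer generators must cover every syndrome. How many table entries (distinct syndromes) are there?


Each stabilizer generator gives a binary (+1 or -1) measurement outcome.
With 18 independent generators:
Total syndromes = 2^18
= 262144

262144


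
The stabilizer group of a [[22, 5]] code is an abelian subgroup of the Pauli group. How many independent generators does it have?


For an [[n,k]] stabilizer code:
Number of stabilizer generators = n - k
= 22 - 5
= 17

17


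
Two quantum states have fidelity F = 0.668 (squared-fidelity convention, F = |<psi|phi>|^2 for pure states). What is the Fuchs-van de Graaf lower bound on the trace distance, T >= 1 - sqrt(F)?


Fuchs-van de Graaf (squared-fidelity convention): 1 - sqrt(F) <= T <= sqrt(1 - F).
Lower bound: T >= 1 - sqrt(F)
sqrt(F) = sqrt(0.668) = 0.8173
T >= 1 - 0.8173
T >= 0.1827

0.1827


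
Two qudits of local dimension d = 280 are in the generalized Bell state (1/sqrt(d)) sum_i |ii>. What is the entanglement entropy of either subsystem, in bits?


For a maximally entangled state in d x d:
S = log2(d) = log2(280)
= 8.1293

8.1293


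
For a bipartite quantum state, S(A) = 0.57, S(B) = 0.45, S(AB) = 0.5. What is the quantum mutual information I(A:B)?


I(A:B) = S(A) + S(B) - S(AB)
= 0.57 + 0.45 - 0.5
= 0.5200

0.5200


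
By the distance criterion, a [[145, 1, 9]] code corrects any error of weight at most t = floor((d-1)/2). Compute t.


Code parameters: [[145, 1, 9]], distance d = 9.
Number of correctable errors = floor((d-1)/2)
= floor((9 - 1)/2)
= floor(8/2)
= 4

4


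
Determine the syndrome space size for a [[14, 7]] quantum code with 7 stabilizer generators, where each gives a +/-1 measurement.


Each stabilizer generator gives a binary (+1 or -1) measurement outcome.
With 7 independent generators:
Total syndromes = 2^7
= 128

128


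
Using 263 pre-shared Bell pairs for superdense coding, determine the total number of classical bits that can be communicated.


Superdense coding allows 2 classical bits per shared entangled pair.
263 pair(s) -> 2 * 263 = 526 classical bits

526


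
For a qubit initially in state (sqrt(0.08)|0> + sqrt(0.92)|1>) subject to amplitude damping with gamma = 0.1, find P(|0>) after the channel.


For amplitude damping with parameter gamma on state sqrt(a)|0> + sqrt(b)|1>:
alpha^2 = 0.08, beta^2 = 0.92
P(|0>) = alpha^2 + gamma * beta^2
= 0.08 + 0.1 * 0.92
= 0.08 + 0.0920
= 0.1720

0.1720


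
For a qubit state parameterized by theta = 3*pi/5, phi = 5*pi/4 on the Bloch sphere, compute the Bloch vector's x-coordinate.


theta = 1.8850, phi = 3.9270
r_x = sin(theta)*cos(phi) = 0.9511 * -0.7071
r_x = -0.6725

-0.6725


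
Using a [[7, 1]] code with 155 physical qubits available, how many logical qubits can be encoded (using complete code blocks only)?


Each code block uses 7 physical qubits for 1 logical qubit(s).
Number of complete blocks = floor(155 / 7) = 22
Logical qubits = 22 * 1
= 22

22
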